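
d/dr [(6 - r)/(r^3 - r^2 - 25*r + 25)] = (-r^3 + r^2 + 25*r - (r - 6)*(-3*r^2 + 2*r + 25) - 25)/(r^3 - r^2 - 25*r + 25)^2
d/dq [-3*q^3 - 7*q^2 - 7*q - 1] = -9*q^2 - 14*q - 7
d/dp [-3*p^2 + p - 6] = 1 - 6*p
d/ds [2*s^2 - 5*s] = 4*s - 5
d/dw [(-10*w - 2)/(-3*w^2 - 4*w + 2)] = 2*(-15*w^2 - 6*w - 14)/(9*w^4 + 24*w^3 + 4*w^2 - 16*w + 4)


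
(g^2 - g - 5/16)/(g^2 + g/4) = (g - 5/4)/g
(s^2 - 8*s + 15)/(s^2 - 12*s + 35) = (s - 3)/(s - 7)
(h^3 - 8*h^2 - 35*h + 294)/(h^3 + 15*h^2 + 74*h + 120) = (h^2 - 14*h + 49)/(h^2 + 9*h + 20)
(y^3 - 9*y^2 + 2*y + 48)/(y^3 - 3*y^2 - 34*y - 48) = (y - 3)/(y + 3)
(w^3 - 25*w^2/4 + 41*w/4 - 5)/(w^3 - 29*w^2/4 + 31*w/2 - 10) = (w - 1)/(w - 2)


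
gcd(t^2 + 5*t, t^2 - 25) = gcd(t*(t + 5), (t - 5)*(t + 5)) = t + 5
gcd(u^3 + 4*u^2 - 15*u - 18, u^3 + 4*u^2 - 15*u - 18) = u^3 + 4*u^2 - 15*u - 18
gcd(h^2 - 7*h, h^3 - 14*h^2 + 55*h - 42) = h - 7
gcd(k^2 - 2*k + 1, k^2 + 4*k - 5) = k - 1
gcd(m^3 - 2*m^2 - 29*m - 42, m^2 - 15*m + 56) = m - 7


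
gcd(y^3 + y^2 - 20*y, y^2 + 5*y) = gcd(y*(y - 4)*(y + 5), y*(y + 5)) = y^2 + 5*y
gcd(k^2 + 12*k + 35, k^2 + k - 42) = k + 7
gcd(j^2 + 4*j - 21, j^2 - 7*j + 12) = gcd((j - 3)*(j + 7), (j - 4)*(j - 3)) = j - 3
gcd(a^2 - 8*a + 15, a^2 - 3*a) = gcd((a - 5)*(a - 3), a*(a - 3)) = a - 3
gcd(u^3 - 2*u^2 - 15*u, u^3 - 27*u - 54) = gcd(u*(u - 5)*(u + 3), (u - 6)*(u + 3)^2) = u + 3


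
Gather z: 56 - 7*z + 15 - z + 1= 72 - 8*z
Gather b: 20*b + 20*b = 40*b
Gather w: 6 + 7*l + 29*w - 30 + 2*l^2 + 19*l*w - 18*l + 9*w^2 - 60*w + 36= 2*l^2 - 11*l + 9*w^2 + w*(19*l - 31) + 12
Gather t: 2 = 2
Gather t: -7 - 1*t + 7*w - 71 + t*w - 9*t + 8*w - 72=t*(w - 10) + 15*w - 150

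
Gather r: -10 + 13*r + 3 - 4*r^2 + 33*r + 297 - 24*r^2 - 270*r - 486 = -28*r^2 - 224*r - 196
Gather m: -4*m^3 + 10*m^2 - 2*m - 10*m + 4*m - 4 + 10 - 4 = -4*m^3 + 10*m^2 - 8*m + 2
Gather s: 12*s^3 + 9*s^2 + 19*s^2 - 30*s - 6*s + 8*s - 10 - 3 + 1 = 12*s^3 + 28*s^2 - 28*s - 12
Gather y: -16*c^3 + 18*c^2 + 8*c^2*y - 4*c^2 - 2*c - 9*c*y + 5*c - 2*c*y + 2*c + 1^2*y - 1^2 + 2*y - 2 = -16*c^3 + 14*c^2 + 5*c + y*(8*c^2 - 11*c + 3) - 3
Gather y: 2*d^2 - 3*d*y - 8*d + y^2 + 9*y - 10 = 2*d^2 - 8*d + y^2 + y*(9 - 3*d) - 10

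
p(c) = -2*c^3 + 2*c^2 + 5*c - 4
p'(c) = -6*c^2 + 4*c + 5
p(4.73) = -147.25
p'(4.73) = -110.32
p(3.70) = -59.43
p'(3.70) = -62.34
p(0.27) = -2.54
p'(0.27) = 5.64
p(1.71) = 0.40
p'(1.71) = -5.70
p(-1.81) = 5.36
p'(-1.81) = -21.90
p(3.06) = -27.28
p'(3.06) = -38.94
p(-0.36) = -5.45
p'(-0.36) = 2.78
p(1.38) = 1.45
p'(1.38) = -0.91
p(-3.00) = 53.00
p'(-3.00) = -61.00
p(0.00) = -4.00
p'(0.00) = 5.00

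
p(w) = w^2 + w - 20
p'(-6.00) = -11.00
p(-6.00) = 10.00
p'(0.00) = 1.00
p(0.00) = -20.00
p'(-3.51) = -6.02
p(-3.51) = -11.19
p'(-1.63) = -2.26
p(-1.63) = -18.97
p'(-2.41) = -3.82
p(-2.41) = -16.60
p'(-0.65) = -0.30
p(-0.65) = -20.23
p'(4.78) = 10.56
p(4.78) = 7.63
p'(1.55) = 4.10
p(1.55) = -16.05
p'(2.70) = 6.40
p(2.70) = -10.01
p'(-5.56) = -10.12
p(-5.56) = 5.35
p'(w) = 2*w + 1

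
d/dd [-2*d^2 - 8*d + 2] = -4*d - 8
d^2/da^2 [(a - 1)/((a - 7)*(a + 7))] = 2*(a^3 - 3*a^2 + 147*a - 49)/(a^6 - 147*a^4 + 7203*a^2 - 117649)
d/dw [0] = 0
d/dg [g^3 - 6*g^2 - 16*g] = 3*g^2 - 12*g - 16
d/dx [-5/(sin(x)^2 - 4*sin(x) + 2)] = 10*(sin(x) - 2)*cos(x)/(sin(x)^2 - 4*sin(x) + 2)^2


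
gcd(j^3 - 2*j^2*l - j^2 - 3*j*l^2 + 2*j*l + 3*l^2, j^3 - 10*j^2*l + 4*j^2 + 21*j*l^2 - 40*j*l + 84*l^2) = j - 3*l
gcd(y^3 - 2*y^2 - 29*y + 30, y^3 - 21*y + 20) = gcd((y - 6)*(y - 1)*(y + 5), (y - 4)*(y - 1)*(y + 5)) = y^2 + 4*y - 5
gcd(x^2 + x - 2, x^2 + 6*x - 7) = x - 1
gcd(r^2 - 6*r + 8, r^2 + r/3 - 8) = 1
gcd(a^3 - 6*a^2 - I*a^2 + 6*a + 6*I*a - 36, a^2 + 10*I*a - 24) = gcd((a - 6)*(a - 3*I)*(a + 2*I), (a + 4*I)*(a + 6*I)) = 1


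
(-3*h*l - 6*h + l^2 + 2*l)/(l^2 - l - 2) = (3*h*l + 6*h - l^2 - 2*l)/(-l^2 + l + 2)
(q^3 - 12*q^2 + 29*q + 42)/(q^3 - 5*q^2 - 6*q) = (q - 7)/q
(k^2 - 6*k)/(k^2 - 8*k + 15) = k*(k - 6)/(k^2 - 8*k + 15)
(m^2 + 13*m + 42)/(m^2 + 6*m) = (m + 7)/m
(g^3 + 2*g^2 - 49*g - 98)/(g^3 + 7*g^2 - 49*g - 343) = (g + 2)/(g + 7)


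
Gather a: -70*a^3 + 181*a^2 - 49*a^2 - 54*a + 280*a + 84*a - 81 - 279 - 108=-70*a^3 + 132*a^2 + 310*a - 468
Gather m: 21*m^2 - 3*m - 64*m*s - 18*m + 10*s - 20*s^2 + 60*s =21*m^2 + m*(-64*s - 21) - 20*s^2 + 70*s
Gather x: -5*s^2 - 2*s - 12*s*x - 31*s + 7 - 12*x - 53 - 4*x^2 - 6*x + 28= -5*s^2 - 33*s - 4*x^2 + x*(-12*s - 18) - 18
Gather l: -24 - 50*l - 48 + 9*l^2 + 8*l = 9*l^2 - 42*l - 72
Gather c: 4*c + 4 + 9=4*c + 13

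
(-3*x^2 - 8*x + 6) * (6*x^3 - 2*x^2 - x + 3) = -18*x^5 - 42*x^4 + 55*x^3 - 13*x^2 - 30*x + 18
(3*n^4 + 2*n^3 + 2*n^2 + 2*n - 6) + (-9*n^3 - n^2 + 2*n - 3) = 3*n^4 - 7*n^3 + n^2 + 4*n - 9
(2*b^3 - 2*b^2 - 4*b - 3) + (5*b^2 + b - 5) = 2*b^3 + 3*b^2 - 3*b - 8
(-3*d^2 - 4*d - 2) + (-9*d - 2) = -3*d^2 - 13*d - 4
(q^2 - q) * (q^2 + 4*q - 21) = q^4 + 3*q^3 - 25*q^2 + 21*q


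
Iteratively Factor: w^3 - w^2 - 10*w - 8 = (w + 2)*(w^2 - 3*w - 4) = (w - 4)*(w + 2)*(w + 1)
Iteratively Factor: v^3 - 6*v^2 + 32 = (v - 4)*(v^2 - 2*v - 8) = (v - 4)*(v + 2)*(v - 4)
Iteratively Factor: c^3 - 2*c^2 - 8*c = (c)*(c^2 - 2*c - 8) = c*(c - 4)*(c + 2)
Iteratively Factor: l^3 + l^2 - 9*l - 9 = (l + 1)*(l^2 - 9) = (l - 3)*(l + 1)*(l + 3)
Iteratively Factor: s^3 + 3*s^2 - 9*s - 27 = (s + 3)*(s^2 - 9) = (s + 3)^2*(s - 3)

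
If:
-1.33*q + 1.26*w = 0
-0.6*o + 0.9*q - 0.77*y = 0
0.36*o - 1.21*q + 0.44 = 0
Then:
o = 0.985074626865672 - 2.31766169154229*y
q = 0.656716417910448 - 0.68955223880597*y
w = 0.693200663349917 - 0.727860696517413*y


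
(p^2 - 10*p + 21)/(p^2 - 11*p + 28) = (p - 3)/(p - 4)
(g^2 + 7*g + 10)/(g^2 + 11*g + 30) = (g + 2)/(g + 6)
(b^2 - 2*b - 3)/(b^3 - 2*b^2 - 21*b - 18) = (b - 3)/(b^2 - 3*b - 18)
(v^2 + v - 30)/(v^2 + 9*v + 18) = (v - 5)/(v + 3)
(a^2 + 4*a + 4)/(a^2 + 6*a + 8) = (a + 2)/(a + 4)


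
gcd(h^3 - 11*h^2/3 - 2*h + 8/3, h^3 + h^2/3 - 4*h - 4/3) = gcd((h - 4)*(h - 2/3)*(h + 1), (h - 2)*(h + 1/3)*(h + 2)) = 1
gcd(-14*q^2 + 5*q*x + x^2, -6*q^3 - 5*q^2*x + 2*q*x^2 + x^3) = -2*q + x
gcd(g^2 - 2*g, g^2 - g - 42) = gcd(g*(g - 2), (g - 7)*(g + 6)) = 1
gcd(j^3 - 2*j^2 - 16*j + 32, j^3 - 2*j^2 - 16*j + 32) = j^3 - 2*j^2 - 16*j + 32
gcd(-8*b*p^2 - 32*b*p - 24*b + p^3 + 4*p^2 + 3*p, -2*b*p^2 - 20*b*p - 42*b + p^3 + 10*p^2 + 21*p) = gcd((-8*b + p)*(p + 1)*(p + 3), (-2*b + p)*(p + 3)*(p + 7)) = p + 3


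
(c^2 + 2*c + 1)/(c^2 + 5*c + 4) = (c + 1)/(c + 4)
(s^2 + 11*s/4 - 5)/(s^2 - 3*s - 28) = (s - 5/4)/(s - 7)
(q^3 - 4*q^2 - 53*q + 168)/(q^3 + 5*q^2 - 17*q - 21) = (q - 8)/(q + 1)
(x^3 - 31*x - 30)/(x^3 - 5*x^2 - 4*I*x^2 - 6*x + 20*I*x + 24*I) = (x + 5)/(x - 4*I)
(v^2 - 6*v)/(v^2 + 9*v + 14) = v*(v - 6)/(v^2 + 9*v + 14)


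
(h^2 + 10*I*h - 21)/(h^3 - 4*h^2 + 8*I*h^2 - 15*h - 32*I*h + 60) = (h + 7*I)/(h^2 + h*(-4 + 5*I) - 20*I)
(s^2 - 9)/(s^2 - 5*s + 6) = (s + 3)/(s - 2)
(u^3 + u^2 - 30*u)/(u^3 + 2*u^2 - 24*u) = (u - 5)/(u - 4)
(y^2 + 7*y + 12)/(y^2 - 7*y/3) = 3*(y^2 + 7*y + 12)/(y*(3*y - 7))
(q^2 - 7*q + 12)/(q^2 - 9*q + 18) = (q - 4)/(q - 6)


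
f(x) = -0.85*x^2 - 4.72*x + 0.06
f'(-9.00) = 10.58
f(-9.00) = -26.31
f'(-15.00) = 20.78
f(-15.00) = -120.39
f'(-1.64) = -1.93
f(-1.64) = 5.51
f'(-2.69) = -0.15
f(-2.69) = 6.61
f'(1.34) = -7.00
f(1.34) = -7.79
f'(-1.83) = -1.61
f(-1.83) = 5.85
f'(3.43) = -10.55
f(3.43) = -26.13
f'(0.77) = -6.03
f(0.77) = -4.08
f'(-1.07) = -2.90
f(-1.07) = 4.14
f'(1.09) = -6.57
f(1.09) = -6.09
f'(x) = -1.7*x - 4.72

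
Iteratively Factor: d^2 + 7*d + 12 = (d + 4)*(d + 3)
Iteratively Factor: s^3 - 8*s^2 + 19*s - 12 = (s - 1)*(s^2 - 7*s + 12) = (s - 4)*(s - 1)*(s - 3)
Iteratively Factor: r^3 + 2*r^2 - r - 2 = (r + 1)*(r^2 + r - 2) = (r + 1)*(r + 2)*(r - 1)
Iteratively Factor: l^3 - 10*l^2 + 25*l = (l)*(l^2 - 10*l + 25) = l*(l - 5)*(l - 5)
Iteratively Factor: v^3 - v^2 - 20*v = (v + 4)*(v^2 - 5*v) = v*(v + 4)*(v - 5)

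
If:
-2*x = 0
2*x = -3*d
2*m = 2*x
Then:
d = 0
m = 0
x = 0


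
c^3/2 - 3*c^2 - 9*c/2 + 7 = (c/2 + 1)*(c - 7)*(c - 1)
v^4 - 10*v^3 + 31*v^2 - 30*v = v*(v - 5)*(v - 3)*(v - 2)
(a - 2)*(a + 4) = a^2 + 2*a - 8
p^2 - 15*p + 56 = (p - 8)*(p - 7)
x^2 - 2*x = x*(x - 2)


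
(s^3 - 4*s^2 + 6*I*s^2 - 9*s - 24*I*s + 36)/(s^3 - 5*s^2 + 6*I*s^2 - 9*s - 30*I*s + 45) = (s - 4)/(s - 5)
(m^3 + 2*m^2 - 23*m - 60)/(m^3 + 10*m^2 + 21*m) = (m^2 - m - 20)/(m*(m + 7))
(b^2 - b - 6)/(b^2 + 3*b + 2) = (b - 3)/(b + 1)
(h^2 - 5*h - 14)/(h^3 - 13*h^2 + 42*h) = (h + 2)/(h*(h - 6))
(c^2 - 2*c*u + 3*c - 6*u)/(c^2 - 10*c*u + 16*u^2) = (-c - 3)/(-c + 8*u)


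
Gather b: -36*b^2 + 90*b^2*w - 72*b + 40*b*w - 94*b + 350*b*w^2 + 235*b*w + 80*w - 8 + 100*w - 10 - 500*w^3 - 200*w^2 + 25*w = b^2*(90*w - 36) + b*(350*w^2 + 275*w - 166) - 500*w^3 - 200*w^2 + 205*w - 18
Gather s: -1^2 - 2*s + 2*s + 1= 0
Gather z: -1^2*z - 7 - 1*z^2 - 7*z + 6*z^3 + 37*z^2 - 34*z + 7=6*z^3 + 36*z^2 - 42*z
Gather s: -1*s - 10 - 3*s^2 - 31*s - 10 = -3*s^2 - 32*s - 20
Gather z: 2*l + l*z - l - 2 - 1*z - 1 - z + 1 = l + z*(l - 2) - 2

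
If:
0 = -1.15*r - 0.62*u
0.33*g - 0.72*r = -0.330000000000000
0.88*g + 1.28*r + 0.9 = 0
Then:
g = -1.01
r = -0.01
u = 0.01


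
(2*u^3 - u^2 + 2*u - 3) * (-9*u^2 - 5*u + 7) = -18*u^5 - u^4 + u^3 + 10*u^2 + 29*u - 21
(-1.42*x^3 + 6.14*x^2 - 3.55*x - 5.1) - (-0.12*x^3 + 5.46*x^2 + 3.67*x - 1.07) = -1.3*x^3 + 0.68*x^2 - 7.22*x - 4.03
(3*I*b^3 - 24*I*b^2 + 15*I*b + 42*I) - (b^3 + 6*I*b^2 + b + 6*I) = -b^3 + 3*I*b^3 - 30*I*b^2 - b + 15*I*b + 36*I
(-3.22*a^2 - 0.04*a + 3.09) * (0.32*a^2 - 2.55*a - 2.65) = -1.0304*a^4 + 8.1982*a^3 + 9.6238*a^2 - 7.7735*a - 8.1885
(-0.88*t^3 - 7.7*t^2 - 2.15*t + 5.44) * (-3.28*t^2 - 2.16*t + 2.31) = 2.8864*t^5 + 27.1568*t^4 + 21.6512*t^3 - 30.9862*t^2 - 16.7169*t + 12.5664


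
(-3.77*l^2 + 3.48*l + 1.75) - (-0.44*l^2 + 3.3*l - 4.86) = -3.33*l^2 + 0.18*l + 6.61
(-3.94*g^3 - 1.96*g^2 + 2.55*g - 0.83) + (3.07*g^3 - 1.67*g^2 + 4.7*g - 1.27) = -0.87*g^3 - 3.63*g^2 + 7.25*g - 2.1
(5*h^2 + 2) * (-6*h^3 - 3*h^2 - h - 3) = -30*h^5 - 15*h^4 - 17*h^3 - 21*h^2 - 2*h - 6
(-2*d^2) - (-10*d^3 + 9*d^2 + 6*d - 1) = 10*d^3 - 11*d^2 - 6*d + 1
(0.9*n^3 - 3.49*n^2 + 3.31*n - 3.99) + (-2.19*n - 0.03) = 0.9*n^3 - 3.49*n^2 + 1.12*n - 4.02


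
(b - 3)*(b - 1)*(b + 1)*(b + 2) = b^4 - b^3 - 7*b^2 + b + 6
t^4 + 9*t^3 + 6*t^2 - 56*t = t*(t - 2)*(t + 4)*(t + 7)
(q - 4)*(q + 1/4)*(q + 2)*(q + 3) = q^4 + 5*q^3/4 - 55*q^2/4 - 55*q/2 - 6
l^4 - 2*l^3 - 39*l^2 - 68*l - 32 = (l - 8)*(l + 1)^2*(l + 4)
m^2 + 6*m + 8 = (m + 2)*(m + 4)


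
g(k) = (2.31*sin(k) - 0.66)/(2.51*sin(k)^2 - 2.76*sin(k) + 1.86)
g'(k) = (-5.02*sin(k)*cos(k) + 2.76*cos(k))*(2.31*sin(k) - 0.66)/(2.51*sin(k)^2 - 2.76*sin(k) + 1.86)^2 + 2.31*cos(k)/(2.51*sin(k)^2 - 2.76*sin(k) + 1.86) = (-5.7981*sin(k)^2 + 3.3132*sin(k) + 2.475)*cos(k)/(6.3001*sin(k)^4 - 13.8552*sin(k)^3 + 16.9548*sin(k)^2 - 10.2672*sin(k) + 3.4596)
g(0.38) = 0.17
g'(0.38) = 1.93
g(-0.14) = -0.43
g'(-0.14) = 0.36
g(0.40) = 0.21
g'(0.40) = 1.96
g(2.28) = 0.90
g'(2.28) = -0.73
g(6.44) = -0.20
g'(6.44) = 1.27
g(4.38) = -0.42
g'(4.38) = 0.04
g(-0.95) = -0.44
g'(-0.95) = -0.07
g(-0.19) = -0.44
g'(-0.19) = 0.26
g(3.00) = -0.22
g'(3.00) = -1.21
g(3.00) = -0.22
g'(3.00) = -1.21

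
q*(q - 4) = q^2 - 4*q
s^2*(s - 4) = s^3 - 4*s^2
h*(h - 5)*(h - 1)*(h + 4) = h^4 - 2*h^3 - 19*h^2 + 20*h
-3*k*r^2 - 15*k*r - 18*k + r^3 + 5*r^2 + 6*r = (-3*k + r)*(r + 2)*(r + 3)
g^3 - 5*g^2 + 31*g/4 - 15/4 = (g - 5/2)*(g - 3/2)*(g - 1)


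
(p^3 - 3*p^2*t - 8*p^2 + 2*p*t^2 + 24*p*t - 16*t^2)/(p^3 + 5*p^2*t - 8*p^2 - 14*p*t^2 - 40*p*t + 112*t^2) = (p - t)/(p + 7*t)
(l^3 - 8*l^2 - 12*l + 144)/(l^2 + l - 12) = (l^2 - 12*l + 36)/(l - 3)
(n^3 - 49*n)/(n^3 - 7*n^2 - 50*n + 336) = n*(n - 7)/(n^2 - 14*n + 48)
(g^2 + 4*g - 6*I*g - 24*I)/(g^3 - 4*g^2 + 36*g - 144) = (g + 4)/(g^2 + g*(-4 + 6*I) - 24*I)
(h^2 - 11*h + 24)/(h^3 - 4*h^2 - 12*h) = (-h^2 + 11*h - 24)/(h*(-h^2 + 4*h + 12))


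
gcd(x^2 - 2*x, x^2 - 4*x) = x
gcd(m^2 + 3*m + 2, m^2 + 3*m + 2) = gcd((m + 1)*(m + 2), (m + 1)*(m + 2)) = m^2 + 3*m + 2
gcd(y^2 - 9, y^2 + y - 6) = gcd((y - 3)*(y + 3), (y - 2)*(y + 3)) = y + 3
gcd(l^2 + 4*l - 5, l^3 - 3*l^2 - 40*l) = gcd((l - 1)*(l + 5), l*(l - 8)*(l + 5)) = l + 5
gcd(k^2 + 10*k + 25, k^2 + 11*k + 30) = k + 5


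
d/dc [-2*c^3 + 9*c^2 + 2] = 6*c*(3 - c)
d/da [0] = 0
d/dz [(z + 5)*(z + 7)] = 2*z + 12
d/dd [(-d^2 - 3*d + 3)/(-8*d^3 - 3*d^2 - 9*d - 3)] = 4*(-2*d^4 - 12*d^3 + 18*d^2 + 6*d + 9)/(64*d^6 + 48*d^5 + 153*d^4 + 102*d^3 + 99*d^2 + 54*d + 9)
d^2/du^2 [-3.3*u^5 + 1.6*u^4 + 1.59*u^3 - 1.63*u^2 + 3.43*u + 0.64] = -66.0*u^3 + 19.2*u^2 + 9.54*u - 3.26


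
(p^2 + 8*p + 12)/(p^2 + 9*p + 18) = (p + 2)/(p + 3)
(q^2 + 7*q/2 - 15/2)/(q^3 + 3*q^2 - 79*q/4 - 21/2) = 2*(2*q^2 + 7*q - 15)/(4*q^3 + 12*q^2 - 79*q - 42)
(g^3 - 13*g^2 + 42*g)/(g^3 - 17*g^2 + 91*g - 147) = g*(g - 6)/(g^2 - 10*g + 21)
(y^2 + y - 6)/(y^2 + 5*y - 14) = (y + 3)/(y + 7)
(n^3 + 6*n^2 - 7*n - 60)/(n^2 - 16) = (n^2 + 2*n - 15)/(n - 4)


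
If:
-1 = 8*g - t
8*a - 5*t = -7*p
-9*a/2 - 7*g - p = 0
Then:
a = 49/188 - 89*t/188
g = t/8 - 1/8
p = 59*t/47 - 14/47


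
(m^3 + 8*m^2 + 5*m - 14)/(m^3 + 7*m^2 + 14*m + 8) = (m^2 + 6*m - 7)/(m^2 + 5*m + 4)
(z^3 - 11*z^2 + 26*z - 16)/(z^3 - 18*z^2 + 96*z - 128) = (z - 1)/(z - 8)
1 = 1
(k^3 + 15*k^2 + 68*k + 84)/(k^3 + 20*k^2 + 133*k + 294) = (k + 2)/(k + 7)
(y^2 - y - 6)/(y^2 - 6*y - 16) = (y - 3)/(y - 8)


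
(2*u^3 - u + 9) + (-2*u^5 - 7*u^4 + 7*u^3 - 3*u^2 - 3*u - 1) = -2*u^5 - 7*u^4 + 9*u^3 - 3*u^2 - 4*u + 8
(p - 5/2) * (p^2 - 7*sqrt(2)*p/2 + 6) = p^3 - 7*sqrt(2)*p^2/2 - 5*p^2/2 + 6*p + 35*sqrt(2)*p/4 - 15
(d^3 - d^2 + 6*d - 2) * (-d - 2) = -d^4 - d^3 - 4*d^2 - 10*d + 4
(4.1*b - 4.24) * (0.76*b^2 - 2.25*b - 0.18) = 3.116*b^3 - 12.4474*b^2 + 8.802*b + 0.7632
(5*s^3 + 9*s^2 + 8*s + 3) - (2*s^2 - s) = 5*s^3 + 7*s^2 + 9*s + 3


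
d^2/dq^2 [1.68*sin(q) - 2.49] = -1.68*sin(q)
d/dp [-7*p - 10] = -7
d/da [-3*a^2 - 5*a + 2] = -6*a - 5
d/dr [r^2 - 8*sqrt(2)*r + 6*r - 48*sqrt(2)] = 2*r - 8*sqrt(2) + 6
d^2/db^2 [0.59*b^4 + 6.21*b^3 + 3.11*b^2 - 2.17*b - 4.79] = 7.08*b^2 + 37.26*b + 6.22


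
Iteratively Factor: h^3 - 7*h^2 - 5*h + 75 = (h - 5)*(h^2 - 2*h - 15) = (h - 5)*(h + 3)*(h - 5)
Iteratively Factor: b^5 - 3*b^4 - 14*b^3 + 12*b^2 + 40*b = (b - 2)*(b^4 - b^3 - 16*b^2 - 20*b) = b*(b - 2)*(b^3 - b^2 - 16*b - 20) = b*(b - 2)*(b + 2)*(b^2 - 3*b - 10) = b*(b - 5)*(b - 2)*(b + 2)*(b + 2)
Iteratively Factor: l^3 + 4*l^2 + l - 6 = (l + 3)*(l^2 + l - 2) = (l + 2)*(l + 3)*(l - 1)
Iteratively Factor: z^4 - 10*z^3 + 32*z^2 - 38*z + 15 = (z - 5)*(z^3 - 5*z^2 + 7*z - 3) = (z - 5)*(z - 3)*(z^2 - 2*z + 1) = (z - 5)*(z - 3)*(z - 1)*(z - 1)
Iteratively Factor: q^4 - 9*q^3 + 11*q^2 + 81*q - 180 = (q + 3)*(q^3 - 12*q^2 + 47*q - 60) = (q - 4)*(q + 3)*(q^2 - 8*q + 15) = (q - 5)*(q - 4)*(q + 3)*(q - 3)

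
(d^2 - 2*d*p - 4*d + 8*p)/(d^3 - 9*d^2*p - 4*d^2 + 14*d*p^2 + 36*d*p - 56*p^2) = 1/(d - 7*p)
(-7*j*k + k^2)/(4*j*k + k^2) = (-7*j + k)/(4*j + k)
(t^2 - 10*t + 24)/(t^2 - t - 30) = (t - 4)/(t + 5)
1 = 1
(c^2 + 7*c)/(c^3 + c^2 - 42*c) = 1/(c - 6)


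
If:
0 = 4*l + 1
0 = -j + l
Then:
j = -1/4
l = -1/4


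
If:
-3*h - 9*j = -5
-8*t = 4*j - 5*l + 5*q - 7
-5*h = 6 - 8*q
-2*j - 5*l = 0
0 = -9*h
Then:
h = 0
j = 5/9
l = -2/9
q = 3/4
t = -1/96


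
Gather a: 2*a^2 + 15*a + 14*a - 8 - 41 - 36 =2*a^2 + 29*a - 85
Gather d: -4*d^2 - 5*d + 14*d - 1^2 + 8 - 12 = -4*d^2 + 9*d - 5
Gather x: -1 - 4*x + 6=5 - 4*x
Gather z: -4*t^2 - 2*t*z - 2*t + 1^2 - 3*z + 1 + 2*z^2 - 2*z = -4*t^2 - 2*t + 2*z^2 + z*(-2*t - 5) + 2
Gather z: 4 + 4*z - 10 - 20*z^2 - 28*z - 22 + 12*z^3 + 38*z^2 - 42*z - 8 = 12*z^3 + 18*z^2 - 66*z - 36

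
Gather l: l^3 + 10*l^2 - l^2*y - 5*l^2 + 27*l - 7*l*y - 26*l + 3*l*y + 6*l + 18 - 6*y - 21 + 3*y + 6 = l^3 + l^2*(5 - y) + l*(7 - 4*y) - 3*y + 3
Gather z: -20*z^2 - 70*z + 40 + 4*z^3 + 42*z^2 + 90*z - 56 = 4*z^3 + 22*z^2 + 20*z - 16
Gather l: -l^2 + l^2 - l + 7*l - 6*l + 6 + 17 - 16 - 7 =0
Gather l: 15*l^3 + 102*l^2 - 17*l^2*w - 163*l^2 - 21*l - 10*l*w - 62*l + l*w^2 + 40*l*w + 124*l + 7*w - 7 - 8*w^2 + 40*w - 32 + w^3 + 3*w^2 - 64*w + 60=15*l^3 + l^2*(-17*w - 61) + l*(w^2 + 30*w + 41) + w^3 - 5*w^2 - 17*w + 21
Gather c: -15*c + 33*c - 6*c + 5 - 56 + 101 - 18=12*c + 32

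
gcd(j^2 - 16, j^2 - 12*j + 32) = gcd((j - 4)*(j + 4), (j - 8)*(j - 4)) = j - 4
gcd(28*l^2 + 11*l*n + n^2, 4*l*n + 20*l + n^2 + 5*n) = 4*l + n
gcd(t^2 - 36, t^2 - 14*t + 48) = t - 6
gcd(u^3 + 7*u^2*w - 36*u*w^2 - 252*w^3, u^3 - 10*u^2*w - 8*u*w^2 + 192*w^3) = u - 6*w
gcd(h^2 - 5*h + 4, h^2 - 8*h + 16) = h - 4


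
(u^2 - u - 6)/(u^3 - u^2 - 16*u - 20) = (u - 3)/(u^2 - 3*u - 10)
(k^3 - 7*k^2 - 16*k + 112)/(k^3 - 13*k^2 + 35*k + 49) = (k^2 - 16)/(k^2 - 6*k - 7)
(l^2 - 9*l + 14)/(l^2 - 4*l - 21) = (l - 2)/(l + 3)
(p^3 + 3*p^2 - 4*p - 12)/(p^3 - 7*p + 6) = (p + 2)/(p - 1)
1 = 1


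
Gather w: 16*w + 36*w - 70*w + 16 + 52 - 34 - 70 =-18*w - 36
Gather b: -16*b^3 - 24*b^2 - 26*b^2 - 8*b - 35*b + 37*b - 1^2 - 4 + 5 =-16*b^3 - 50*b^2 - 6*b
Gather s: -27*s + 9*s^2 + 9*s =9*s^2 - 18*s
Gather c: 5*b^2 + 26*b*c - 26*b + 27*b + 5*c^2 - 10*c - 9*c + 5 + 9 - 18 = 5*b^2 + b + 5*c^2 + c*(26*b - 19) - 4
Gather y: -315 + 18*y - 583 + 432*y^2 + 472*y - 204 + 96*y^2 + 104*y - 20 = 528*y^2 + 594*y - 1122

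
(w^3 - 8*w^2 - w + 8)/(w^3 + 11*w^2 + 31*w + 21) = (w^2 - 9*w + 8)/(w^2 + 10*w + 21)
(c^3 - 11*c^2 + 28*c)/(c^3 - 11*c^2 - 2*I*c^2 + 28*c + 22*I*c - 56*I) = c/(c - 2*I)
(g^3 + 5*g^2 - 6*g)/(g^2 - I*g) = (g^2 + 5*g - 6)/(g - I)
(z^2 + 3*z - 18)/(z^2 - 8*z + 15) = (z + 6)/(z - 5)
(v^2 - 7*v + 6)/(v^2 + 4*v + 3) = (v^2 - 7*v + 6)/(v^2 + 4*v + 3)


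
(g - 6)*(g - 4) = g^2 - 10*g + 24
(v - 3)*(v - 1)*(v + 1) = v^3 - 3*v^2 - v + 3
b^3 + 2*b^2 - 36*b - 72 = (b - 6)*(b + 2)*(b + 6)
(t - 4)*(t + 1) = t^2 - 3*t - 4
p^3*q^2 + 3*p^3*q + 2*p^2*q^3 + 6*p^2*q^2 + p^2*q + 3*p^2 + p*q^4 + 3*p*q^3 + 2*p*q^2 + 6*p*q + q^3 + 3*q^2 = (p + q)^2*(q + 3)*(p*q + 1)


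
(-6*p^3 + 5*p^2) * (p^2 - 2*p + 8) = -6*p^5 + 17*p^4 - 58*p^3 + 40*p^2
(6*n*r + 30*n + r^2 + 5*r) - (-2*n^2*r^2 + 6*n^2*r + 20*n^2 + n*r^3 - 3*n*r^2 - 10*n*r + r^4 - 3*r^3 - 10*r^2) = 2*n^2*r^2 - 6*n^2*r - 20*n^2 - n*r^3 + 3*n*r^2 + 16*n*r + 30*n - r^4 + 3*r^3 + 11*r^2 + 5*r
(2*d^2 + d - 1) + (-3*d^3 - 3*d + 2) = -3*d^3 + 2*d^2 - 2*d + 1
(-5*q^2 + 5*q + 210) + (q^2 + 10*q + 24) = -4*q^2 + 15*q + 234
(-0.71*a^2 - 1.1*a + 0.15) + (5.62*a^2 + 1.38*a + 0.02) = 4.91*a^2 + 0.28*a + 0.17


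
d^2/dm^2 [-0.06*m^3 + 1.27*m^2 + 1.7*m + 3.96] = 2.54 - 0.36*m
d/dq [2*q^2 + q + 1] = 4*q + 1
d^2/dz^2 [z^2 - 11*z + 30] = 2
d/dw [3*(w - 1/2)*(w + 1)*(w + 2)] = 9*w^2 + 15*w + 3/2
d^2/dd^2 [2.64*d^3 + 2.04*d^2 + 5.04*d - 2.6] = 15.84*d + 4.08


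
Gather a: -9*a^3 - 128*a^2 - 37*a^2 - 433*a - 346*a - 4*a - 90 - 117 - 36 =-9*a^3 - 165*a^2 - 783*a - 243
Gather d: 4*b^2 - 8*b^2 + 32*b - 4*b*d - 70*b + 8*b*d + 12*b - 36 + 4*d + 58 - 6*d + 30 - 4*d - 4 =-4*b^2 - 26*b + d*(4*b - 6) + 48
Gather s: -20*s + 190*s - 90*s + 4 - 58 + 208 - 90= 80*s + 64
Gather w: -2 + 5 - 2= 1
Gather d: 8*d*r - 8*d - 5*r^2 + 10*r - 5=d*(8*r - 8) - 5*r^2 + 10*r - 5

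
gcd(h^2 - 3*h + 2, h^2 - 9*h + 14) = h - 2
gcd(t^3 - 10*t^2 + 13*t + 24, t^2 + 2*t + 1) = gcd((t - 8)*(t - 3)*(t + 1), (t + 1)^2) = t + 1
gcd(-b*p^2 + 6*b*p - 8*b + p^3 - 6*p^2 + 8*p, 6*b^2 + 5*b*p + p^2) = 1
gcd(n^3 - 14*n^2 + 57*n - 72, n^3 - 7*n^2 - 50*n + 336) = n - 8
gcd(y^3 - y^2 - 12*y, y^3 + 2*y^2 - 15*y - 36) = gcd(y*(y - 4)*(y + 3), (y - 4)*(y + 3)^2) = y^2 - y - 12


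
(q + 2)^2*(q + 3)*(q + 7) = q^4 + 14*q^3 + 65*q^2 + 124*q + 84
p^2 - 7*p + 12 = (p - 4)*(p - 3)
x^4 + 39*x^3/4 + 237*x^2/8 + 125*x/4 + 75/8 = (x + 1/2)*(x + 5/4)*(x + 3)*(x + 5)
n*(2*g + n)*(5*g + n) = 10*g^2*n + 7*g*n^2 + n^3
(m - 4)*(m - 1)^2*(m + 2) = m^4 - 4*m^3 - 3*m^2 + 14*m - 8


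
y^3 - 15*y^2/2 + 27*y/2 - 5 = (y - 5)*(y - 2)*(y - 1/2)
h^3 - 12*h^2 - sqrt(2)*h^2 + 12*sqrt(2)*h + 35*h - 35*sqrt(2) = (h - 7)*(h - 5)*(h - sqrt(2))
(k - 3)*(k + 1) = k^2 - 2*k - 3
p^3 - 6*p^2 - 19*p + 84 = (p - 7)*(p - 3)*(p + 4)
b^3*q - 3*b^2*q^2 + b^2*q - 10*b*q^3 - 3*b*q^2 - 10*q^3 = (b - 5*q)*(b + 2*q)*(b*q + q)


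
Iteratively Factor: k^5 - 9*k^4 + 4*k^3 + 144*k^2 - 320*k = (k - 4)*(k^4 - 5*k^3 - 16*k^2 + 80*k) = k*(k - 4)*(k^3 - 5*k^2 - 16*k + 80) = k*(k - 4)^2*(k^2 - k - 20) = k*(k - 4)^2*(k + 4)*(k - 5)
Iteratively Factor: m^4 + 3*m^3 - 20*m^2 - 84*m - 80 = (m + 2)*(m^3 + m^2 - 22*m - 40) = (m - 5)*(m + 2)*(m^2 + 6*m + 8) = (m - 5)*(m + 2)^2*(m + 4)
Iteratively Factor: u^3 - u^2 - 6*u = (u - 3)*(u^2 + 2*u) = (u - 3)*(u + 2)*(u)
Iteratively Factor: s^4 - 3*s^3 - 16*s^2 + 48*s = (s - 4)*(s^3 + s^2 - 12*s) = (s - 4)*(s - 3)*(s^2 + 4*s) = (s - 4)*(s - 3)*(s + 4)*(s)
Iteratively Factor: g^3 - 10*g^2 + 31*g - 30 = (g - 2)*(g^2 - 8*g + 15) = (g - 3)*(g - 2)*(g - 5)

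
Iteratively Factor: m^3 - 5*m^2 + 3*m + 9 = (m - 3)*(m^2 - 2*m - 3) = (m - 3)^2*(m + 1)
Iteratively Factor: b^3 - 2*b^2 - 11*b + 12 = (b - 4)*(b^2 + 2*b - 3) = (b - 4)*(b - 1)*(b + 3)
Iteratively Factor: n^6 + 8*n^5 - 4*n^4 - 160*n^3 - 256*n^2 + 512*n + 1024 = (n + 4)*(n^5 + 4*n^4 - 20*n^3 - 80*n^2 + 64*n + 256) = (n + 2)*(n + 4)*(n^4 + 2*n^3 - 24*n^2 - 32*n + 128) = (n - 4)*(n + 2)*(n + 4)*(n^3 + 6*n^2 - 32) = (n - 4)*(n + 2)*(n + 4)^2*(n^2 + 2*n - 8) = (n - 4)*(n - 2)*(n + 2)*(n + 4)^2*(n + 4)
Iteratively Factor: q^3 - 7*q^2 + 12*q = (q - 3)*(q^2 - 4*q) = (q - 4)*(q - 3)*(q)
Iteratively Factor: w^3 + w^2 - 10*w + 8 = (w - 1)*(w^2 + 2*w - 8) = (w - 2)*(w - 1)*(w + 4)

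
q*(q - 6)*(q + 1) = q^3 - 5*q^2 - 6*q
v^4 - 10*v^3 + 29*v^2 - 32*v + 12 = (v - 6)*(v - 2)*(v - 1)^2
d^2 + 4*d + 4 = (d + 2)^2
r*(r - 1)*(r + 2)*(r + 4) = r^4 + 5*r^3 + 2*r^2 - 8*r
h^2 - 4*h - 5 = (h - 5)*(h + 1)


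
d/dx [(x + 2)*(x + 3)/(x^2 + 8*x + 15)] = 3/(x^2 + 10*x + 25)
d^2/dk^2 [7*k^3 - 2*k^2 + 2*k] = 42*k - 4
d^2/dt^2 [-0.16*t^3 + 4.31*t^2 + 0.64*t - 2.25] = 8.62 - 0.96*t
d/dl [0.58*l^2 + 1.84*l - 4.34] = 1.16*l + 1.84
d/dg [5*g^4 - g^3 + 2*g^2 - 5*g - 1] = 20*g^3 - 3*g^2 + 4*g - 5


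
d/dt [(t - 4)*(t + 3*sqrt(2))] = 2*t - 4 + 3*sqrt(2)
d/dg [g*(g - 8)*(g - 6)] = 3*g^2 - 28*g + 48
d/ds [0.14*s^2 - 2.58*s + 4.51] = 0.28*s - 2.58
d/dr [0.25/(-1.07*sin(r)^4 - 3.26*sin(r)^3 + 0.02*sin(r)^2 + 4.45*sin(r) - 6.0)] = (1.07*sin(r)^3 + 2.445*sin(r)^2 - 0.01*sin(r) - 1.1125)*cos(r)/(1.07*sin(r)^4 + 3.26*sin(r)^3 - 0.02*sin(r)^2 - 4.45*sin(r) + 6.0)^2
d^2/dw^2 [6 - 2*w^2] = -4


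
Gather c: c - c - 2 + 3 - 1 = 0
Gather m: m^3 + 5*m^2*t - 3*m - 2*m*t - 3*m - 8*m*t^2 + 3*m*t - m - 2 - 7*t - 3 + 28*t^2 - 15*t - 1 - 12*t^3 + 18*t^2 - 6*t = m^3 + 5*m^2*t + m*(-8*t^2 + t - 7) - 12*t^3 + 46*t^2 - 28*t - 6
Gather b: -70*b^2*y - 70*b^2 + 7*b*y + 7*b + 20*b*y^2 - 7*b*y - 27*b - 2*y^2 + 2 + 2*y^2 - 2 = b^2*(-70*y - 70) + b*(20*y^2 - 20)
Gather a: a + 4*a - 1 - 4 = 5*a - 5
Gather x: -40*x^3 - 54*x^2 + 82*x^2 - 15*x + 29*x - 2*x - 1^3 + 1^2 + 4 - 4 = -40*x^3 + 28*x^2 + 12*x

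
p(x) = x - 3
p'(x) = 1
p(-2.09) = -5.09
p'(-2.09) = 1.00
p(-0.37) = -3.37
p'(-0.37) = 1.00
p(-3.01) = -6.01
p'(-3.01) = 1.00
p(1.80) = -1.20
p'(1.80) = 1.00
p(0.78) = -2.22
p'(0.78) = 1.00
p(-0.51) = -3.51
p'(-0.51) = 1.00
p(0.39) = -2.61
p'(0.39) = 1.00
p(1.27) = -1.73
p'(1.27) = 1.00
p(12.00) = 9.00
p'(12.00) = 1.00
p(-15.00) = -18.00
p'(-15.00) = 1.00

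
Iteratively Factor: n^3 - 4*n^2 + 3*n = (n - 3)*(n^2 - n) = (n - 3)*(n - 1)*(n)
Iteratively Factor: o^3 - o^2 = (o)*(o^2 - o) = o*(o - 1)*(o)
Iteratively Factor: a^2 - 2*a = (a)*(a - 2)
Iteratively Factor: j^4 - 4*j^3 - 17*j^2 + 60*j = (j + 4)*(j^3 - 8*j^2 + 15*j) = (j - 5)*(j + 4)*(j^2 - 3*j) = j*(j - 5)*(j + 4)*(j - 3)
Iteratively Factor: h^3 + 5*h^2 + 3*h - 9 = (h - 1)*(h^2 + 6*h + 9) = (h - 1)*(h + 3)*(h + 3)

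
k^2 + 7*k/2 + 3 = (k + 3/2)*(k + 2)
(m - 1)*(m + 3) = m^2 + 2*m - 3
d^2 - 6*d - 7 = (d - 7)*(d + 1)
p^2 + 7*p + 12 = (p + 3)*(p + 4)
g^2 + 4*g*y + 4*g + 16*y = (g + 4)*(g + 4*y)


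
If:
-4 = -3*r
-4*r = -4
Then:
No Solution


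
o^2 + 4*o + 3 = (o + 1)*(o + 3)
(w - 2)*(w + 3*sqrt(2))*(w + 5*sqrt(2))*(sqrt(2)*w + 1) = sqrt(2)*w^4 - 2*sqrt(2)*w^3 + 17*w^3 - 34*w^2 + 38*sqrt(2)*w^2 - 76*sqrt(2)*w + 30*w - 60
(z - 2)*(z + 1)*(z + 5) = z^3 + 4*z^2 - 7*z - 10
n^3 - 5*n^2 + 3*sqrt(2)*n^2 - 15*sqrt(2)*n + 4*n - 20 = (n - 5)*(n + sqrt(2))*(n + 2*sqrt(2))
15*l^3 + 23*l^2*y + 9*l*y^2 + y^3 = (l + y)*(3*l + y)*(5*l + y)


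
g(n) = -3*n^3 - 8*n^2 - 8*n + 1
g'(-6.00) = -236.00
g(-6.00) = 409.00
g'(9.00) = -881.00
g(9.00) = -2906.00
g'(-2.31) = -19.06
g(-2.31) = 13.77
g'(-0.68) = -1.28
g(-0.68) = 3.68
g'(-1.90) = -10.09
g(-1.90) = 7.90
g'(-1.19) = -1.70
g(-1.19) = 4.25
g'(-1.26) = -2.13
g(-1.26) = 4.38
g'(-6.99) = -335.90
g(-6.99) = 690.64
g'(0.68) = -23.04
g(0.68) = -9.08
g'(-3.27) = -51.92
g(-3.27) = 46.51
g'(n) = -9*n^2 - 16*n - 8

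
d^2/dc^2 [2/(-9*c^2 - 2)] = 36*(2 - 27*c^2)/(9*c^2 + 2)^3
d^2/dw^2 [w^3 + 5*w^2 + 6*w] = 6*w + 10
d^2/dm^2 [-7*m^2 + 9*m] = -14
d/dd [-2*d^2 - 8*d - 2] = -4*d - 8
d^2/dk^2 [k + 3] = 0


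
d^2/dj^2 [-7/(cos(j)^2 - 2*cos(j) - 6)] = 7*(-8*sin(j)^4 + 60*sin(j)^2 + 9*cos(j) + 3*cos(3*j) - 12)/(2*(sin(j)^2 + 2*cos(j) + 5)^3)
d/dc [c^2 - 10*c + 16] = 2*c - 10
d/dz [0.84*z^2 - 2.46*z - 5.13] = 1.68*z - 2.46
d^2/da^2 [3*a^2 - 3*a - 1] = 6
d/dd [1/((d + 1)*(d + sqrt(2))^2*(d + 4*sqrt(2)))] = (-(d + 1)*(d + sqrt(2)) - 2*(d + 1)*(d + 4*sqrt(2)) - (d + sqrt(2))*(d + 4*sqrt(2)))/((d + 1)^2*(d + sqrt(2))^3*(d + 4*sqrt(2))^2)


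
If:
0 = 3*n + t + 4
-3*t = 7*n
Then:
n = -6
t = 14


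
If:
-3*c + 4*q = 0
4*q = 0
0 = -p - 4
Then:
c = 0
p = -4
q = 0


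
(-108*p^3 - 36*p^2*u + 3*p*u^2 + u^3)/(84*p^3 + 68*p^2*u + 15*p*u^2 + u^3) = (-18*p^2 - 3*p*u + u^2)/(14*p^2 + 9*p*u + u^2)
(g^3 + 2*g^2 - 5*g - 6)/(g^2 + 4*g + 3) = g - 2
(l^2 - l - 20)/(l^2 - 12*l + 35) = (l + 4)/(l - 7)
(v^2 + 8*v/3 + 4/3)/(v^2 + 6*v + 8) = (v + 2/3)/(v + 4)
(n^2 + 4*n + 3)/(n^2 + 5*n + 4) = (n + 3)/(n + 4)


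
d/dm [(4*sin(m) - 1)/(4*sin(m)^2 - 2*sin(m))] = (-8*cos(m) + 4/tan(m) - cos(m)/sin(m)^2)/(2*(2*sin(m) - 1)^2)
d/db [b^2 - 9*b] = 2*b - 9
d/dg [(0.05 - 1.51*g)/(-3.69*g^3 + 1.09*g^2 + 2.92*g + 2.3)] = (-11.1438*g^3 + 2.1994*g^2 - 0.109*g - 3.619)/(13.6161*g^6 - 8.0442*g^5 - 20.3615*g^4 - 10.6084*g^3 + 13.5404*g^2 + 13.432*g + 5.29)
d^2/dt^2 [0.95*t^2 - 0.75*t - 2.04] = 1.90000000000000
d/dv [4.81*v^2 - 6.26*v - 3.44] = 9.62*v - 6.26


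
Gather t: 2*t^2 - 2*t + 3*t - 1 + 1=2*t^2 + t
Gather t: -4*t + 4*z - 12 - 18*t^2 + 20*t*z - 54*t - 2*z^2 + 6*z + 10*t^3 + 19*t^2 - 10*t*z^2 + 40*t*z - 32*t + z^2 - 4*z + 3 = 10*t^3 + t^2 + t*(-10*z^2 + 60*z - 90) - z^2 + 6*z - 9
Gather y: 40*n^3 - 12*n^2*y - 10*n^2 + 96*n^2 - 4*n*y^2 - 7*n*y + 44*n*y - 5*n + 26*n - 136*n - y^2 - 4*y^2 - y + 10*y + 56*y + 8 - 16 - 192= 40*n^3 + 86*n^2 - 115*n + y^2*(-4*n - 5) + y*(-12*n^2 + 37*n + 65) - 200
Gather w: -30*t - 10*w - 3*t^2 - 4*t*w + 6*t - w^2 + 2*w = -3*t^2 - 24*t - w^2 + w*(-4*t - 8)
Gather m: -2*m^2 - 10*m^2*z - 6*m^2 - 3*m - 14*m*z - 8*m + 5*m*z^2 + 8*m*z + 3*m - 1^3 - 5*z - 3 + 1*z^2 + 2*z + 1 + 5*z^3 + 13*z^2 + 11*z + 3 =m^2*(-10*z - 8) + m*(5*z^2 - 6*z - 8) + 5*z^3 + 14*z^2 + 8*z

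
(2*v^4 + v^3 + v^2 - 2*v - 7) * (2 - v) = -2*v^5 + 3*v^4 + v^3 + 4*v^2 + 3*v - 14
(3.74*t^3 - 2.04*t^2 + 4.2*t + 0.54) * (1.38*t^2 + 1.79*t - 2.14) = 5.1612*t^5 + 3.8794*t^4 - 5.8592*t^3 + 12.6288*t^2 - 8.0214*t - 1.1556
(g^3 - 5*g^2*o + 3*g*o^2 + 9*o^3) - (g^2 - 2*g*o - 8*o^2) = g^3 - 5*g^2*o - g^2 + 3*g*o^2 + 2*g*o + 9*o^3 + 8*o^2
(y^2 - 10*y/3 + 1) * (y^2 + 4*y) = y^4 + 2*y^3/3 - 37*y^2/3 + 4*y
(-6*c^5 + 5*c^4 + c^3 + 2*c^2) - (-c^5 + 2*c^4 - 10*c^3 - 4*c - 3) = -5*c^5 + 3*c^4 + 11*c^3 + 2*c^2 + 4*c + 3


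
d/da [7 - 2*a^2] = -4*a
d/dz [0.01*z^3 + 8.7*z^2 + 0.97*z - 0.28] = 0.03*z^2 + 17.4*z + 0.97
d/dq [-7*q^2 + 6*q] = 6 - 14*q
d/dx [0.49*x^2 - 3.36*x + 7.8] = 0.98*x - 3.36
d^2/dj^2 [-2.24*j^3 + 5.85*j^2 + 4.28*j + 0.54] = 11.7 - 13.44*j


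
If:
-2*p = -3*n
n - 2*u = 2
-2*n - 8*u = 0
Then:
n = 4/3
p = 2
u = -1/3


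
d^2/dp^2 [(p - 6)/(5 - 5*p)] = 2/(p - 1)^3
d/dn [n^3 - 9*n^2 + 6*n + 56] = 3*n^2 - 18*n + 6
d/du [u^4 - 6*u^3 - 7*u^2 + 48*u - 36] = 4*u^3 - 18*u^2 - 14*u + 48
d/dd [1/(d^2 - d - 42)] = (1 - 2*d)/(-d^2 + d + 42)^2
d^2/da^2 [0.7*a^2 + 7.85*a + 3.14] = 1.40000000000000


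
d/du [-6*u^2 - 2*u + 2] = -12*u - 2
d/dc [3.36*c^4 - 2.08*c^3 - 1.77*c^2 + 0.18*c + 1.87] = 13.44*c^3 - 6.24*c^2 - 3.54*c + 0.18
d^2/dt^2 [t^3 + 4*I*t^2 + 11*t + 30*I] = 6*t + 8*I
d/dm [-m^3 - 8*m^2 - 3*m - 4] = -3*m^2 - 16*m - 3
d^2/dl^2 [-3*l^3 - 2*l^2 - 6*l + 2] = -18*l - 4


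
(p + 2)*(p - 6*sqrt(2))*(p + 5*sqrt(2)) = p^3 - sqrt(2)*p^2 + 2*p^2 - 60*p - 2*sqrt(2)*p - 120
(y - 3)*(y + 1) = y^2 - 2*y - 3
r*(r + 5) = r^2 + 5*r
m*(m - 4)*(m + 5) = m^3 + m^2 - 20*m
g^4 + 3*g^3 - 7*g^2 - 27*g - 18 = (g - 3)*(g + 1)*(g + 2)*(g + 3)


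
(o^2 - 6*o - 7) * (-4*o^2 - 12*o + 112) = -4*o^4 + 12*o^3 + 212*o^2 - 588*o - 784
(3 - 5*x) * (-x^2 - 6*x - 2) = 5*x^3 + 27*x^2 - 8*x - 6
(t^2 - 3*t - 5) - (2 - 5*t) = t^2 + 2*t - 7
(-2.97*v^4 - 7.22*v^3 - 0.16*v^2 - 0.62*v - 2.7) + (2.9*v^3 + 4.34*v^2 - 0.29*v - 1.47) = -2.97*v^4 - 4.32*v^3 + 4.18*v^2 - 0.91*v - 4.17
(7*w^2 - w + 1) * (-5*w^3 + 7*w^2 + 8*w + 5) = -35*w^5 + 54*w^4 + 44*w^3 + 34*w^2 + 3*w + 5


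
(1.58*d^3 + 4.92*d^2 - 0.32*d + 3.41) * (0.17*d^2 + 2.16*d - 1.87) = 0.2686*d^5 + 4.2492*d^4 + 7.6182*d^3 - 9.3119*d^2 + 7.964*d - 6.3767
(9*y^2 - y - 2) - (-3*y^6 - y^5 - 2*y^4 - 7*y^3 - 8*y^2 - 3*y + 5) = 3*y^6 + y^5 + 2*y^4 + 7*y^3 + 17*y^2 + 2*y - 7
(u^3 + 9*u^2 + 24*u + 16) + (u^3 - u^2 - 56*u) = 2*u^3 + 8*u^2 - 32*u + 16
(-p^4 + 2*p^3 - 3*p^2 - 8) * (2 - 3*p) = 3*p^5 - 8*p^4 + 13*p^3 - 6*p^2 + 24*p - 16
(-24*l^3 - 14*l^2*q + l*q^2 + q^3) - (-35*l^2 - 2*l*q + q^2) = -24*l^3 - 14*l^2*q + 35*l^2 + l*q^2 + 2*l*q + q^3 - q^2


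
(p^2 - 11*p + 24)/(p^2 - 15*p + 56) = (p - 3)/(p - 7)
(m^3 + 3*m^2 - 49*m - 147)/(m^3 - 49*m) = (m + 3)/m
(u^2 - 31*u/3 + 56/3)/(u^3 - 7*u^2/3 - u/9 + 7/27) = 9*(u - 8)/(9*u^2 - 1)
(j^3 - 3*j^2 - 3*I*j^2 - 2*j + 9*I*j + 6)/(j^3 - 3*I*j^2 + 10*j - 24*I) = (j^2 - j*(3 + I) + 3*I)/(j^2 - I*j + 12)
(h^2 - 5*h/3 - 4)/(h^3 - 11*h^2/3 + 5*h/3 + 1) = (3*h + 4)/(3*h^2 - 2*h - 1)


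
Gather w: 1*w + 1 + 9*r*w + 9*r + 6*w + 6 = 9*r + w*(9*r + 7) + 7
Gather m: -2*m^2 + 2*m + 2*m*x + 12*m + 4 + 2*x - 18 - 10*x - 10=-2*m^2 + m*(2*x + 14) - 8*x - 24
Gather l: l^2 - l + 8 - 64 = l^2 - l - 56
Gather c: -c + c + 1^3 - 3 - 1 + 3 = 0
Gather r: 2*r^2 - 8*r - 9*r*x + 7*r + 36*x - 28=2*r^2 + r*(-9*x - 1) + 36*x - 28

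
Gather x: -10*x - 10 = -10*x - 10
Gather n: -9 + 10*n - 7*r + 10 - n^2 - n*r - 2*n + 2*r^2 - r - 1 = -n^2 + n*(8 - r) + 2*r^2 - 8*r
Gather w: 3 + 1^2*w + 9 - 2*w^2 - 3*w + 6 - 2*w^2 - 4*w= -4*w^2 - 6*w + 18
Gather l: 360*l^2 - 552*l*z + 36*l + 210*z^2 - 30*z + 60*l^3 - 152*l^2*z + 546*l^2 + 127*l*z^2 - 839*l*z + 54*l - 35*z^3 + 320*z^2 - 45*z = 60*l^3 + l^2*(906 - 152*z) + l*(127*z^2 - 1391*z + 90) - 35*z^3 + 530*z^2 - 75*z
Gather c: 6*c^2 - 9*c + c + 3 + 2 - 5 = 6*c^2 - 8*c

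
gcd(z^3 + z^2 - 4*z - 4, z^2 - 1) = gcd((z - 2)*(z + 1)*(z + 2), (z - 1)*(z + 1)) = z + 1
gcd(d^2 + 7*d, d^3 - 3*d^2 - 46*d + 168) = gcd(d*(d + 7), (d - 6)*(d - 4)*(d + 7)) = d + 7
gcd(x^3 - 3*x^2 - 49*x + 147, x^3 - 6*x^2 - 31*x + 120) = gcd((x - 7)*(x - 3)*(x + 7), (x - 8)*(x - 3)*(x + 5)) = x - 3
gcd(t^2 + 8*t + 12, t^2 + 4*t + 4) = t + 2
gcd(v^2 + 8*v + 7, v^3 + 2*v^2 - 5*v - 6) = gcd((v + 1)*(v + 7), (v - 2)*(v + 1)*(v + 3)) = v + 1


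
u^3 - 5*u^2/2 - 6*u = u*(u - 4)*(u + 3/2)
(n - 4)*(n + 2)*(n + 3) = n^3 + n^2 - 14*n - 24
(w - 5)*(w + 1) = w^2 - 4*w - 5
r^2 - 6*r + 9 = (r - 3)^2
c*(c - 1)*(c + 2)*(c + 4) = c^4 + 5*c^3 + 2*c^2 - 8*c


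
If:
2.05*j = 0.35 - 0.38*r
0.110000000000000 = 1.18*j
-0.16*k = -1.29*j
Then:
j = 0.09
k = 0.75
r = 0.42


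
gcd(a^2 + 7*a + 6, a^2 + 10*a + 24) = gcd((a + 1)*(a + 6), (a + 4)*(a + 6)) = a + 6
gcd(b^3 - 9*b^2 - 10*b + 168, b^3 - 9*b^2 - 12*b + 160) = b + 4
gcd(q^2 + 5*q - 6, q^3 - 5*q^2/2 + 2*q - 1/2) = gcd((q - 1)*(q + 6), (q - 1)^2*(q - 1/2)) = q - 1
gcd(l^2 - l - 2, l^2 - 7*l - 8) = l + 1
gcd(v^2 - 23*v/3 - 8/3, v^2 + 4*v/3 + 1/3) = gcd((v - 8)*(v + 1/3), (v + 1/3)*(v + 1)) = v + 1/3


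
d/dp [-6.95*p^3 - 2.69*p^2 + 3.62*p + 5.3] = -20.85*p^2 - 5.38*p + 3.62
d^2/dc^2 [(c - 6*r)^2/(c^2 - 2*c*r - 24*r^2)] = -20*r/(c^3 + 12*c^2*r + 48*c*r^2 + 64*r^3)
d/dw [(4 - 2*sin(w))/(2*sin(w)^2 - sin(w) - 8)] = 2*(-8*sin(w) - cos(2*w) + 11)*cos(w)/(sin(w) + cos(2*w) + 7)^2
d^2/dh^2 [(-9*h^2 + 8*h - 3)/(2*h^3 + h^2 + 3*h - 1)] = 2*(-36*h^6 + 96*h^5 + 138*h^4 - 187*h^3 + 6*h^2 - 21*h - 15)/(8*h^9 + 12*h^8 + 42*h^7 + 25*h^6 + 51*h^5 - 12*h^4 + 15*h^3 - 24*h^2 + 9*h - 1)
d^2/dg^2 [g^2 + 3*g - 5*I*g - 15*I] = 2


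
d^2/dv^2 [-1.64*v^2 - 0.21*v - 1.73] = -3.28000000000000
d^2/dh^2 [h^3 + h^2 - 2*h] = 6*h + 2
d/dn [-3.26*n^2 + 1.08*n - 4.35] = 1.08 - 6.52*n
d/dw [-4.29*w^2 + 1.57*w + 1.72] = 1.57 - 8.58*w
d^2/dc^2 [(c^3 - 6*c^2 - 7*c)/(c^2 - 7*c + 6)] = 12*(-c^3 - 3*c^2 + 39*c - 85)/(c^6 - 21*c^5 + 165*c^4 - 595*c^3 + 990*c^2 - 756*c + 216)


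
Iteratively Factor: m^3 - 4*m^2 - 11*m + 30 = (m + 3)*(m^2 - 7*m + 10) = (m - 2)*(m + 3)*(m - 5)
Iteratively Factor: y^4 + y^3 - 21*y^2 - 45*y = (y)*(y^3 + y^2 - 21*y - 45) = y*(y + 3)*(y^2 - 2*y - 15) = y*(y - 5)*(y + 3)*(y + 3)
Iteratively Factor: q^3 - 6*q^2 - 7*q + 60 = (q - 4)*(q^2 - 2*q - 15) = (q - 4)*(q + 3)*(q - 5)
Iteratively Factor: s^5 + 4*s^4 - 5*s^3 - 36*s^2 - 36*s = (s - 3)*(s^4 + 7*s^3 + 16*s^2 + 12*s) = s*(s - 3)*(s^3 + 7*s^2 + 16*s + 12) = s*(s - 3)*(s + 3)*(s^2 + 4*s + 4) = s*(s - 3)*(s + 2)*(s + 3)*(s + 2)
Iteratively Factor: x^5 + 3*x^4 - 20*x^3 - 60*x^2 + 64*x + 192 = (x + 2)*(x^4 + x^3 - 22*x^2 - 16*x + 96) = (x - 2)*(x + 2)*(x^3 + 3*x^2 - 16*x - 48) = (x - 4)*(x - 2)*(x + 2)*(x^2 + 7*x + 12) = (x - 4)*(x - 2)*(x + 2)*(x + 4)*(x + 3)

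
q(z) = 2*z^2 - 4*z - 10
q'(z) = 4*z - 4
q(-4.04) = 38.80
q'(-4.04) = -20.16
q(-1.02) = -3.84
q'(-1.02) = -8.08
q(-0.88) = -4.93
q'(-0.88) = -7.52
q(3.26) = -1.78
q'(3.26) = 9.04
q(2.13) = -9.45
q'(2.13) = 4.52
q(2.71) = -6.15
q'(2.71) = 6.84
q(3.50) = 0.50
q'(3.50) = 10.00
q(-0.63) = -6.69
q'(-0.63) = -6.52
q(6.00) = 38.00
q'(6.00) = 20.00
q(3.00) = -4.00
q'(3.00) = 8.00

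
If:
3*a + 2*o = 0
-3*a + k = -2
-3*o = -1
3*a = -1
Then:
No Solution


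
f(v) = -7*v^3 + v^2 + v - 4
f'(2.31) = -106.44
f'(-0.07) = 0.76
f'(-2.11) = -96.71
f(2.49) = -103.38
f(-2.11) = 64.10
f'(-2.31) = -115.68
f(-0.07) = -4.06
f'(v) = -21*v^2 + 2*v + 1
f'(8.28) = -1422.17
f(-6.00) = 1538.00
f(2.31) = -82.64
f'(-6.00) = -767.00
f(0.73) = -5.46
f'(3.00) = -182.00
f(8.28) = -3900.81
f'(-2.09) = -94.91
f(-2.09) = 62.18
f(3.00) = -181.00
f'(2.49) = -124.22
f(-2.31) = 85.31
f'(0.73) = -8.73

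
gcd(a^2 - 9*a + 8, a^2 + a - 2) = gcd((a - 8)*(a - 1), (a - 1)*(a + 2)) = a - 1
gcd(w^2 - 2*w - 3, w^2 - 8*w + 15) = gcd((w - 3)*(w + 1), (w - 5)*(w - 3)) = w - 3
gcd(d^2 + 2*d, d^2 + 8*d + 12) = d + 2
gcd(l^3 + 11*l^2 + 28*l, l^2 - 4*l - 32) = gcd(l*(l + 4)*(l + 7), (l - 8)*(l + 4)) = l + 4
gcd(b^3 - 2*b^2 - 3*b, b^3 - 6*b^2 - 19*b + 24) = 1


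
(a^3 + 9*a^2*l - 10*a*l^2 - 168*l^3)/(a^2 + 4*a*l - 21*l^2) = (a^2 + 2*a*l - 24*l^2)/(a - 3*l)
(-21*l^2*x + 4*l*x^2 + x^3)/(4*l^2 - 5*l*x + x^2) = x*(-21*l^2 + 4*l*x + x^2)/(4*l^2 - 5*l*x + x^2)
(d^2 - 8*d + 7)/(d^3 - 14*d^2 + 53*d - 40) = (d - 7)/(d^2 - 13*d + 40)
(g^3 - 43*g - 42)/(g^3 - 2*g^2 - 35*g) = (g^2 + 7*g + 6)/(g*(g + 5))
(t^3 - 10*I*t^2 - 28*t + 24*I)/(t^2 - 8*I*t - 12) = t - 2*I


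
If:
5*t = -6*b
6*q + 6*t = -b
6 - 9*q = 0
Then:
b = 20/31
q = 2/3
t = -24/31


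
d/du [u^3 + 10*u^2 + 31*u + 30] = 3*u^2 + 20*u + 31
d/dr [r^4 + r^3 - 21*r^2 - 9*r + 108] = 4*r^3 + 3*r^2 - 42*r - 9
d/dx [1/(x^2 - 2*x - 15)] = 2*(1 - x)/(-x^2 + 2*x + 15)^2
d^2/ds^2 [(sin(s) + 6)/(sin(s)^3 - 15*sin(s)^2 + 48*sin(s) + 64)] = (-4*sin(s)^4 - 69*sin(s)^3 + 120*sin(s)^2 - 514*sin(s) + 516)/((sin(s) - 8)^4*(sin(s) + 1)^2)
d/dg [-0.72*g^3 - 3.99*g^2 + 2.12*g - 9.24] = -2.16*g^2 - 7.98*g + 2.12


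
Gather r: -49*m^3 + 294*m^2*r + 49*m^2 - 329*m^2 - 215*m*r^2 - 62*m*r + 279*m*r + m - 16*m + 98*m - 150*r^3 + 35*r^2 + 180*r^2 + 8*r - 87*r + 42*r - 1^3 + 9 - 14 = -49*m^3 - 280*m^2 + 83*m - 150*r^3 + r^2*(215 - 215*m) + r*(294*m^2 + 217*m - 37) - 6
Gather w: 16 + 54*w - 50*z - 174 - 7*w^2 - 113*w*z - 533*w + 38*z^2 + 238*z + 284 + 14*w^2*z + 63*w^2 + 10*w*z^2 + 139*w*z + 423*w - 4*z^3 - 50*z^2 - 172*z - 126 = w^2*(14*z + 56) + w*(10*z^2 + 26*z - 56) - 4*z^3 - 12*z^2 + 16*z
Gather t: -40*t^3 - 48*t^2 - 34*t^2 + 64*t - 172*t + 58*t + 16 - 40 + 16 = -40*t^3 - 82*t^2 - 50*t - 8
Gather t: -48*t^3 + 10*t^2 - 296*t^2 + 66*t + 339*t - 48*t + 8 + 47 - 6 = -48*t^3 - 286*t^2 + 357*t + 49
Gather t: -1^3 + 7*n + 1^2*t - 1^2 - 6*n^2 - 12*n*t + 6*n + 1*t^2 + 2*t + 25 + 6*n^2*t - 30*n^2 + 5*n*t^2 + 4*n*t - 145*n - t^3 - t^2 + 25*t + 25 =-36*n^2 + 5*n*t^2 - 132*n - t^3 + t*(6*n^2 - 8*n + 28) + 48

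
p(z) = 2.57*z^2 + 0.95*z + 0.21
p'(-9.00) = -45.31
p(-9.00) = 199.83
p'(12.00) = 62.63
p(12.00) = 381.69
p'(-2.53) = -12.05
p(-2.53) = 14.26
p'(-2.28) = -10.77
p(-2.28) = 11.40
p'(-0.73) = -2.80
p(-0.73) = 0.89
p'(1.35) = 7.89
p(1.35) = 6.18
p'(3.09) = 16.83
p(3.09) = 27.68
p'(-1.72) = -7.89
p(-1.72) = 6.18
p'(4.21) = 22.59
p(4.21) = 49.76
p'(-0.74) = -2.85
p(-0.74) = 0.91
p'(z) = 5.14*z + 0.95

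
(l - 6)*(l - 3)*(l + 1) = l^3 - 8*l^2 + 9*l + 18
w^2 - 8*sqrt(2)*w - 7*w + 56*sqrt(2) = (w - 7)*(w - 8*sqrt(2))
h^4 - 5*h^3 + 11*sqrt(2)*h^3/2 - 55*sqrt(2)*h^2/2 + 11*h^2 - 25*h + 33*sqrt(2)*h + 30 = (h - 3)*(h - 2)*(h + sqrt(2)/2)*(h + 5*sqrt(2))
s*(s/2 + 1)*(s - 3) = s^3/2 - s^2/2 - 3*s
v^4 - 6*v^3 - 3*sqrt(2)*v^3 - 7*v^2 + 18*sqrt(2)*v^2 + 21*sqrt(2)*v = v*(v - 7)*(v + 1)*(v - 3*sqrt(2))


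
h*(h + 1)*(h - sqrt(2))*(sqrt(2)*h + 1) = sqrt(2)*h^4 - h^3 + sqrt(2)*h^3 - sqrt(2)*h^2 - h^2 - sqrt(2)*h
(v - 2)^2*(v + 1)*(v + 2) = v^4 - v^3 - 6*v^2 + 4*v + 8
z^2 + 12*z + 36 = (z + 6)^2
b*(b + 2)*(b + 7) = b^3 + 9*b^2 + 14*b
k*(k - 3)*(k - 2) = k^3 - 5*k^2 + 6*k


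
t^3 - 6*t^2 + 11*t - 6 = (t - 3)*(t - 2)*(t - 1)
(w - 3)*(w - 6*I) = w^2 - 3*w - 6*I*w + 18*I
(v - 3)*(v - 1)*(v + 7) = v^3 + 3*v^2 - 25*v + 21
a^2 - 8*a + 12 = (a - 6)*(a - 2)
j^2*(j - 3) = j^3 - 3*j^2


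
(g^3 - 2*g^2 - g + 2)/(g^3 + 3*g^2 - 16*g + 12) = (g + 1)/(g + 6)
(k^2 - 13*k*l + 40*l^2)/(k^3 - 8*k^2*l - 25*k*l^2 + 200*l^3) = 1/(k + 5*l)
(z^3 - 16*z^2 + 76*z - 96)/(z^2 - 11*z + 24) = (z^2 - 8*z + 12)/(z - 3)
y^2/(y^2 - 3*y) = y/(y - 3)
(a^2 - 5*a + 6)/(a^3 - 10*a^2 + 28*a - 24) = (a - 3)/(a^2 - 8*a + 12)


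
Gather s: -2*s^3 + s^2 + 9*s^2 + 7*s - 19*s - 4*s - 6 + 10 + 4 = -2*s^3 + 10*s^2 - 16*s + 8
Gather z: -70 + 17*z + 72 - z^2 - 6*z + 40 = -z^2 + 11*z + 42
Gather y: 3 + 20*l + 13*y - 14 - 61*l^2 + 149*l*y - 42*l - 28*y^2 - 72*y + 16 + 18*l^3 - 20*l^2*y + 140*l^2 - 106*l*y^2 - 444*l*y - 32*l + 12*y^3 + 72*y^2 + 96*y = 18*l^3 + 79*l^2 - 54*l + 12*y^3 + y^2*(44 - 106*l) + y*(-20*l^2 - 295*l + 37) + 5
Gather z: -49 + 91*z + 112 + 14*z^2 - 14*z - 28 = 14*z^2 + 77*z + 35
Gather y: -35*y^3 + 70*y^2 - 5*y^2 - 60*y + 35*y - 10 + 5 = -35*y^3 + 65*y^2 - 25*y - 5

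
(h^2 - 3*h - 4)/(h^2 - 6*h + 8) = (h + 1)/(h - 2)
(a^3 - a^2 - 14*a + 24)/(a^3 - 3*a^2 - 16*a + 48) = (a - 2)/(a - 4)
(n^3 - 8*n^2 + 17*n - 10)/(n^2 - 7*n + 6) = (n^2 - 7*n + 10)/(n - 6)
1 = 1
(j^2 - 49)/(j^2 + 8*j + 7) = (j - 7)/(j + 1)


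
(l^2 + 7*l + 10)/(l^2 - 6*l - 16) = (l + 5)/(l - 8)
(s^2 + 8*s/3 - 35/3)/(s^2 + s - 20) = (s - 7/3)/(s - 4)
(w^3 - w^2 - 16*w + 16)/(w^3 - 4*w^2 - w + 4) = (w + 4)/(w + 1)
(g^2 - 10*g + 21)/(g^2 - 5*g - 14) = (g - 3)/(g + 2)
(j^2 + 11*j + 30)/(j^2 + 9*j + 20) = (j + 6)/(j + 4)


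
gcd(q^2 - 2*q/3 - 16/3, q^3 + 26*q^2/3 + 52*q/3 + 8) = q + 2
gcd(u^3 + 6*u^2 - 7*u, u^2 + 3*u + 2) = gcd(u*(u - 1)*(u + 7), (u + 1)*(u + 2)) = 1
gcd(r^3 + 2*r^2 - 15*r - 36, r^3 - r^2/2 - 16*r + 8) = r - 4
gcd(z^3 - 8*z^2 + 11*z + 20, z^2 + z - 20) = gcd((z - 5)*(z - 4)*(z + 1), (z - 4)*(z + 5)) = z - 4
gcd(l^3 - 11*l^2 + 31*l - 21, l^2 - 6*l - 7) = l - 7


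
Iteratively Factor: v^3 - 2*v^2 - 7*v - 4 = (v + 1)*(v^2 - 3*v - 4) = (v - 4)*(v + 1)*(v + 1)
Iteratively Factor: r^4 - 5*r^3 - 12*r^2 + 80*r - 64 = (r - 4)*(r^3 - r^2 - 16*r + 16) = (r - 4)*(r + 4)*(r^2 - 5*r + 4) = (r - 4)^2*(r + 4)*(r - 1)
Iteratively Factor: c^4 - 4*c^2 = (c)*(c^3 - 4*c) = c*(c + 2)*(c^2 - 2*c) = c^2*(c + 2)*(c - 2)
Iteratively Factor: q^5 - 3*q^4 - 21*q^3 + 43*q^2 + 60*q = (q)*(q^4 - 3*q^3 - 21*q^2 + 43*q + 60) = q*(q - 3)*(q^3 - 21*q - 20) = q*(q - 5)*(q - 3)*(q^2 + 5*q + 4) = q*(q - 5)*(q - 3)*(q + 4)*(q + 1)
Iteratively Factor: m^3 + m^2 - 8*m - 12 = (m + 2)*(m^2 - m - 6) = (m - 3)*(m + 2)*(m + 2)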